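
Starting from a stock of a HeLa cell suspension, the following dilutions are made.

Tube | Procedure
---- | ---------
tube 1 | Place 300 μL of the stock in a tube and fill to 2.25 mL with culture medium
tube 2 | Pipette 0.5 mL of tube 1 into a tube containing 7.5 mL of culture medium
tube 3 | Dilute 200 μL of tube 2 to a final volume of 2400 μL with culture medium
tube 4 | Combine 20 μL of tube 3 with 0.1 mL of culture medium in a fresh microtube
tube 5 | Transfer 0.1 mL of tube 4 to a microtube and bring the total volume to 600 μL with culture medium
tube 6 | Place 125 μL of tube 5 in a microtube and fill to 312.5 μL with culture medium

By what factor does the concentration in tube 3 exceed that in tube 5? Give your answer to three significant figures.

36.0

Step 1: 300 μL brought to 2.25 mL → factor 2250/300 = 7.5
Step 2: 0.5 mL + 7.5 mL = 8 mL total → factor 8/0.5 = 16
Step 3: 200 μL brought to 2400 μL → factor 2400/200 = 12
Step 4: 20 μL + 0.1 mL = 120 μL total → factor 120/20 = 6
Step 5: 0.1 mL brought to 600 μL → factor 0.6/0.1 = 6
Dilution factor to tube 3 = 1440; to tube 5 = 51840
[tube 3]/[tube 5] = (factor to tube 5)/(factor to tube 3) = 51840/1440 = 36.0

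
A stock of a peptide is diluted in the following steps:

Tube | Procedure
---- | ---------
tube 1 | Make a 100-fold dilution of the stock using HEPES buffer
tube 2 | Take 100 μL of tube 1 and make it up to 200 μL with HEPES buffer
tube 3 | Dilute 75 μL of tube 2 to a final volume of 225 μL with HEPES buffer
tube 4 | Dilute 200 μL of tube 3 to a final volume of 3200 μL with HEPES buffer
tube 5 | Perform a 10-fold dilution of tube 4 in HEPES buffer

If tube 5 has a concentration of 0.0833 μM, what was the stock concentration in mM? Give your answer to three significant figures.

Step 1: 100-fold → factor 100
Step 2: 100 μL brought to 200 μL → factor 200/100 = 2
Step 3: 75 μL brought to 225 μL → factor 225/75 = 3
Step 4: 200 μL brought to 3200 μL → factor 3200/200 = 16
Step 5: 10-fold → factor 10
Overall dilution factor = 100 × 2 × 3 × 16 × 10 = 96000
Stock = 0.0833 μM × 96000 = 7997 μM = 8.00 mM

8.00 mM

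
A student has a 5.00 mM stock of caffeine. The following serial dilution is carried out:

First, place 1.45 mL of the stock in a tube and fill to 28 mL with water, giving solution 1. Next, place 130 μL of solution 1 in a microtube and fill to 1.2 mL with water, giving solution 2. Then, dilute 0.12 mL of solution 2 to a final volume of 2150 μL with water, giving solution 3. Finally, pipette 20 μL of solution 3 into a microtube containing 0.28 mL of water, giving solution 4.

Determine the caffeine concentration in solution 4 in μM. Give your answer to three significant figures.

0.104 μM

Step 1: 1.45 mL brought to 28 mL → factor 28/1.45 = 19.31
Step 2: 130 μL brought to 1.2 mL → factor 1200/130 = 9.2308
Step 3: 0.12 mL brought to 2150 μL → factor 2.15/0.12 = 17.917
Step 4: 20 μL + 0.28 mL = 300 μL total → factor 300/20 = 15
Overall dilution factor = 19.31 × 9.2308 × 17.917 × 15 = 47905
Final = 5.00 mM / 47905 = 0.0001044 mM = 0.104 μM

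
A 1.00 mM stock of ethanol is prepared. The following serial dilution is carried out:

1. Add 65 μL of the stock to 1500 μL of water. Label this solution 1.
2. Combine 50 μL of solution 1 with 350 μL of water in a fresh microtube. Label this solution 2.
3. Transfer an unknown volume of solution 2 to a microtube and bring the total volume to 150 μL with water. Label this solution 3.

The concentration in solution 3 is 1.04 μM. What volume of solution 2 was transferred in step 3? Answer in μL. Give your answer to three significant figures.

30.0 μL

Step 1: 65 μL + 1500 μL = 1565 μL total → factor 1565/65 = 24.077
Step 2: 50 μL + 350 μL = 400 μL total → factor 400/50 = 8
Step 3: v brought to 150 μL → factor = 150 μL/v
Product of known-step factors = 192.62
Overall factor = 1.00 mM / (1.04 μM) = 961.54
Step-3 factor = 961.54 / 192.62 = 4.992
v = 150 μL / 4.992 = 30.0 μL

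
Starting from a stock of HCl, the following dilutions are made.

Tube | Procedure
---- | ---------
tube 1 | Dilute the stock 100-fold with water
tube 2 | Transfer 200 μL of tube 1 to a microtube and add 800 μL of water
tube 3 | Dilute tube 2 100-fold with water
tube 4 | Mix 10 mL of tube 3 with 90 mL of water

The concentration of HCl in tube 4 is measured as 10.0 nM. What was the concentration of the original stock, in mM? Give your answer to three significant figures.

5.00 mM

Step 1: 100-fold → factor 100
Step 2: 200 μL + 800 μL = 1000 μL total → factor 1000/200 = 5
Step 3: 100-fold → factor 100
Step 4: 10 mL + 90 mL = 100 mL total → factor 100/10 = 10
Overall dilution factor = 100 × 5 × 100 × 10 = 5 × 10^5
Stock = 10.0 nM × 5 × 10^5 = 5.000 × 10^6 nM = 5.00 mM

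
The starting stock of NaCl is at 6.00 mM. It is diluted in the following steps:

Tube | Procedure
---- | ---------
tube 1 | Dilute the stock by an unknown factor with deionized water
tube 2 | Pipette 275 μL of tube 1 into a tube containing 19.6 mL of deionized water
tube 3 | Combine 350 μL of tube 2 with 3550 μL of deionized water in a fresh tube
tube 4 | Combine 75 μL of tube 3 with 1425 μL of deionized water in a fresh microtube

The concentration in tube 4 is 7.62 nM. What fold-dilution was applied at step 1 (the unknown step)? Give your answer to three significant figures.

Step 1: unknown factor x
Step 2: 275 μL + 19.6 mL = 19875 μL total → factor 19875/275 = 72.273
Step 3: 350 μL + 3550 μL = 3900 μL total → factor 3900/350 = 11.143
Step 4: 75 μL + 1425 μL = 1500 μL total → factor 1500/75 = 20
Product of known-step factors = 16106
Overall factor = 6.00 mM / (7.62 nM) = 7.874 × 10^5
x = 7.874 × 10^5 / 16106 = 48.9

48.9-fold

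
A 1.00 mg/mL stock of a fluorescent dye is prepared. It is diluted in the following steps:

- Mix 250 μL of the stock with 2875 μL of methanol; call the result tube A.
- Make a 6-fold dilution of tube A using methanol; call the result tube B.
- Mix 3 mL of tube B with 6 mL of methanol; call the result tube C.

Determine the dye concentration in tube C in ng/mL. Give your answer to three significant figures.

4.44 × 10^3 ng/mL

Step 1: 250 μL + 2875 μL = 3125 μL total → factor 3125/250 = 12.5
Step 2: 6-fold → factor 6
Step 3: 3 mL + 6 mL = 9 mL total → factor 9/3 = 3
Overall dilution factor = 12.5 × 6 × 3 = 225
Final = 1.00 mg/mL / 225 = 0.004444 mg/mL = 4.44 × 10^3 ng/mL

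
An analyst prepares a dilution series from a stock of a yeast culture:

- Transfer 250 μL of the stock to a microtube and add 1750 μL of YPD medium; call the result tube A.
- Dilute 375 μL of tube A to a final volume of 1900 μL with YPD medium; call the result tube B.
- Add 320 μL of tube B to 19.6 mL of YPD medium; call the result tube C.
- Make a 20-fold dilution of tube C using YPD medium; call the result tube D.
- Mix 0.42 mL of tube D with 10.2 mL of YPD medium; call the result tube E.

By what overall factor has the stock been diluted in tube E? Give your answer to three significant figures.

Step 1: 250 μL + 1750 μL = 2000 μL total → factor 2000/250 = 8
Step 2: 375 μL brought to 1900 μL → factor 1900/375 = 5.0667
Step 3: 320 μL + 19.6 mL = 19920 μL total → factor 19920/320 = 62.25
Step 4: 20-fold → factor 20
Step 5: 0.42 mL + 10.2 mL = 10.62 mL total → factor 10.62/0.42 = 25.286
Overall dilution factor = 8 × 5.0667 × 62.25 × 20 × 25.286 = 1.276 × 10^6

1.28 × 10^6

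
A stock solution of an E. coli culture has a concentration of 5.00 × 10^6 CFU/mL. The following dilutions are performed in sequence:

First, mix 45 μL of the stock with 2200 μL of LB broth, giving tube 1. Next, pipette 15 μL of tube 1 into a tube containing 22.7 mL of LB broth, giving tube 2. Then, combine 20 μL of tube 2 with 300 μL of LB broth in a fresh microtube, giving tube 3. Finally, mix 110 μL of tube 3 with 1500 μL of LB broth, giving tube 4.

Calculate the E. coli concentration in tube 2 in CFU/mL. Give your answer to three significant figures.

Step 1: 45 μL + 2200 μL = 2245 μL total → factor 2245/45 = 49.889
Step 2: 15 μL + 22.7 mL = 22715 μL total → factor 22715/15 = 1514.3
Dilution factor through tube 2 = 49.889 × 1514.3 = 75548
[tube 2] = 5.00 × 10^6 CFU/mL / 75548 = 66.2 CFU/mL

66.2 CFU/mL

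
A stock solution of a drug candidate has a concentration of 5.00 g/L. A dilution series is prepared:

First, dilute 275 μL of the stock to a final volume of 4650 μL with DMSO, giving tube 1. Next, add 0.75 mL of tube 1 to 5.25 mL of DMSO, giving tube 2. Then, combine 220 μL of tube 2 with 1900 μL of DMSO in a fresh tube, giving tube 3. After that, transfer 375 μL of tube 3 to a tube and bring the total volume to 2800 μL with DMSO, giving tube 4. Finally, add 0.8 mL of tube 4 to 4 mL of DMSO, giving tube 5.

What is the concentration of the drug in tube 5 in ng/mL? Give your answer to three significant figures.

Step 1: 275 μL brought to 4650 μL → factor 4650/275 = 16.909
Step 2: 0.75 mL + 5.25 mL = 6 mL total → factor 6/0.75 = 8
Step 3: 220 μL + 1900 μL = 2120 μL total → factor 2120/220 = 9.6364
Step 4: 375 μL brought to 2800 μL → factor 2800/375 = 7.4667
Step 5: 0.8 mL + 4 mL = 4.8 mL total → factor 4.8/0.8 = 6
Overall dilution factor = 16.909 × 8 × 9.6364 × 7.4667 × 6 = 58398
Final = 5.00 g/L / 58398 = 8.562 × 10^-5 g/L = 85.6 ng/mL

85.6 ng/mL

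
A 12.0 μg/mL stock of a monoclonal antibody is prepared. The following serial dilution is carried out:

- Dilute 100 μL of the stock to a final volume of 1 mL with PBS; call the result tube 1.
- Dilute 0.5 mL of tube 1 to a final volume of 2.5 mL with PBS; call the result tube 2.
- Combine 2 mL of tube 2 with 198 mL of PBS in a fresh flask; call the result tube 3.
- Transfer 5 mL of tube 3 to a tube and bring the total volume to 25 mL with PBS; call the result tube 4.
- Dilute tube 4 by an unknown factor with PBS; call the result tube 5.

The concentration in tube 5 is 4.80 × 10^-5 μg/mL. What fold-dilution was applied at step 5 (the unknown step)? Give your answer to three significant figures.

Step 1: 100 μL brought to 1 mL → factor 1000/100 = 10
Step 2: 0.5 mL brought to 2.5 mL → factor 2.5/0.5 = 5
Step 3: 2 mL + 198 mL = 200 mL total → factor 200/2 = 100
Step 4: 5 mL brought to 25 mL → factor 25/5 = 5
Step 5: unknown factor x
Product of known-step factors = 25000
Overall factor = 12.0 μg/mL / (4.80 × 10^-5 μg/mL) = 2.5 × 10^5
x = 2.5 × 10^5 / 25000 = 10.0

10.0-fold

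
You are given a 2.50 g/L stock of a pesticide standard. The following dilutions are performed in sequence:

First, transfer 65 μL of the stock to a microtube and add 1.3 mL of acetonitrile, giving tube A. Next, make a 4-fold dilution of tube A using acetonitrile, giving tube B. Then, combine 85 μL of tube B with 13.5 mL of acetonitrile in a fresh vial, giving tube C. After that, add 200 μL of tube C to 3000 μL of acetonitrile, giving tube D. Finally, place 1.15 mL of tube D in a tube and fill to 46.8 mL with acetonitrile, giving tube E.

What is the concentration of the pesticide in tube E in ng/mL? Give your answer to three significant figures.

Step 1: 65 μL + 1.3 mL = 1365 μL total → factor 1365/65 = 21
Step 2: 4-fold → factor 4
Step 3: 85 μL + 13.5 mL = 13585 μL total → factor 13585/85 = 159.82
Step 4: 200 μL + 3000 μL = 3200 μL total → factor 3200/200 = 16
Step 5: 1.15 mL brought to 46.8 mL → factor 46.8/1.15 = 40.696
Overall dilution factor = 21 × 4 × 159.82 × 16 × 40.696 = 8.7415 × 10^6
Final = 2.50 g/L / 8.7415 × 10^6 = 2.860 × 10^-7 g/L = 0.286 ng/mL

0.286 ng/mL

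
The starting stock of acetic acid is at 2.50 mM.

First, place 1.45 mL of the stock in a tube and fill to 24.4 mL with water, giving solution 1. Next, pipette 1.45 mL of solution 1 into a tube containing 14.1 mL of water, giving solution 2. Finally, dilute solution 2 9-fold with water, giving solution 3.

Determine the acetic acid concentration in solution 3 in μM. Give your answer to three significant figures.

1.54 μM

Step 1: 1.45 mL brought to 24.4 mL → factor 24.4/1.45 = 16.828
Step 2: 1.45 mL + 14.1 mL = 15.55 mL total → factor 15.55/1.45 = 10.724
Step 3: 9-fold → factor 9
Overall dilution factor = 16.828 × 10.724 × 9 = 1624.2
Final = 2.50 mM / 1624.2 = 0.001539 mM = 1.54 μM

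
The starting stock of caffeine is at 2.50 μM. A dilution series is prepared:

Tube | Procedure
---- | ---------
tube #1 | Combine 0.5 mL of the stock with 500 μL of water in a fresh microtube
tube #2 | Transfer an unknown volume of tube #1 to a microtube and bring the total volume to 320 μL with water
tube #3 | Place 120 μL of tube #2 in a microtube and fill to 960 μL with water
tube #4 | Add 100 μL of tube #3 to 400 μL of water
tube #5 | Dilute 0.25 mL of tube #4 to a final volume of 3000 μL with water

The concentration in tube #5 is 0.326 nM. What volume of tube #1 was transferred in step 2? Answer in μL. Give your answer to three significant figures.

40.1 μL

Step 1: 0.5 mL + 500 μL = 1 mL total → factor 1/0.5 = 2
Step 2: v brought to 320 μL → factor = 320 μL/v
Step 3: 120 μL brought to 960 μL → factor 960/120 = 8
Step 4: 100 μL + 400 μL = 500 μL total → factor 500/100 = 5
Step 5: 0.25 mL brought to 3000 μL → factor 3/0.25 = 12
Product of known-step factors = 960
Overall factor = 2.50 μM / (0.326 nM) = 7668.7
Step-2 factor = 7668.7 / 960 = 7.9882
v = 320 μL / 7.9882 = 40.1 μL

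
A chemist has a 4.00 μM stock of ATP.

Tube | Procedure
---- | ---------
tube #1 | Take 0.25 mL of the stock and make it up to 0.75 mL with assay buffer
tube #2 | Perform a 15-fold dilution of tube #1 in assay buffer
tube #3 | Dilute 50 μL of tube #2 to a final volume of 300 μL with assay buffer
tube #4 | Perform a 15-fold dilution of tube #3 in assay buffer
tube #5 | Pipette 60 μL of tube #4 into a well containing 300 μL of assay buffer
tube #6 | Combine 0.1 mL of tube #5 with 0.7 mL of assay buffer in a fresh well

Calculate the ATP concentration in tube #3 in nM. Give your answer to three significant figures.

Step 1: 0.25 mL brought to 0.75 mL → factor 0.75/0.25 = 3
Step 2: 15-fold → factor 15
Step 3: 50 μL brought to 300 μL → factor 300/50 = 6
Dilution factor through tube #3 = 3 × 15 × 6 = 270
[tube #3] = 4.00 μM / 270 = 0.01481 μM = 14.8 nM

14.8 nM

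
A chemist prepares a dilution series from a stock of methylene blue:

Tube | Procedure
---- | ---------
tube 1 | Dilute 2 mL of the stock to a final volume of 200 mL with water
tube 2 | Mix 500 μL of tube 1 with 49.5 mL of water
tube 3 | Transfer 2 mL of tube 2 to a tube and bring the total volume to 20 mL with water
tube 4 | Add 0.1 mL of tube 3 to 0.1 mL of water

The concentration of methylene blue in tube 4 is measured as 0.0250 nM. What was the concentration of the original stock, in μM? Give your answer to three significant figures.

Step 1: 2 mL brought to 200 mL → factor 200/2 = 100
Step 2: 500 μL + 49.5 mL = 50000 μL total → factor 50000/500 = 100
Step 3: 2 mL brought to 20 mL → factor 20/2 = 10
Step 4: 0.1 mL + 0.1 mL = 0.2 mL total → factor 0.2/0.1 = 2
Overall dilution factor = 100 × 100 × 10 × 2 = 2 × 10^5
Stock = 0.0250 nM × 2 × 10^5 = 5000 nM = 5.00 μM

5.00 μM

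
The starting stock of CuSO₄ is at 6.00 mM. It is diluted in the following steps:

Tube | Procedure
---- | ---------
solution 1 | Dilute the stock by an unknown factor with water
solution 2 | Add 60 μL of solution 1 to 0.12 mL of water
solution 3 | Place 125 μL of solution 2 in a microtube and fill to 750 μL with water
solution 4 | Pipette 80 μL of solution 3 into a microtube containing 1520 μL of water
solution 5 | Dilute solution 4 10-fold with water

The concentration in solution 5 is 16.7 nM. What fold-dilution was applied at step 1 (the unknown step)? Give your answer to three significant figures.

Step 1: unknown factor x
Step 2: 60 μL + 0.12 mL = 180 μL total → factor 180/60 = 3
Step 3: 125 μL brought to 750 μL → factor 750/125 = 6
Step 4: 80 μL + 1520 μL = 1600 μL total → factor 1600/80 = 20
Step 5: 10-fold → factor 10
Product of known-step factors = 3600
Overall factor = 6.00 mM / (16.7 nM) = 3.5928 × 10^5
x = 3.5928 × 10^5 / 3600 = 99.8

99.8-fold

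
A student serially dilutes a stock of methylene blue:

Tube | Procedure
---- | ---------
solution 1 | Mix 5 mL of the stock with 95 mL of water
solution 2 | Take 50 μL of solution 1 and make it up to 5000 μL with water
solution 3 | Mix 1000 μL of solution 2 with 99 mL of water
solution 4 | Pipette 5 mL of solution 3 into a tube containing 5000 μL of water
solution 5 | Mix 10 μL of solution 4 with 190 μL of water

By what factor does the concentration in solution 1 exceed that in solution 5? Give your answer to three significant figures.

Step 1: 5 mL + 95 mL = 100 mL total → factor 100/5 = 20
Step 2: 50 μL brought to 5000 μL → factor 5000/50 = 100
Step 3: 1000 μL + 99 mL = 1 × 10^5 μL total → factor 1 × 10^5/1000 = 100
Step 4: 5 mL + 5000 μL = 10 mL total → factor 10/5 = 2
Step 5: 10 μL + 190 μL = 200 μL total → factor 200/10 = 20
Dilution factor to solution 1 = 20; to solution 5 = 8 × 10^6
[solution 1]/[solution 5] = (factor to solution 5)/(factor to solution 1) = 8 × 10^6/20 = 4.00 × 10^5

4.00 × 10^5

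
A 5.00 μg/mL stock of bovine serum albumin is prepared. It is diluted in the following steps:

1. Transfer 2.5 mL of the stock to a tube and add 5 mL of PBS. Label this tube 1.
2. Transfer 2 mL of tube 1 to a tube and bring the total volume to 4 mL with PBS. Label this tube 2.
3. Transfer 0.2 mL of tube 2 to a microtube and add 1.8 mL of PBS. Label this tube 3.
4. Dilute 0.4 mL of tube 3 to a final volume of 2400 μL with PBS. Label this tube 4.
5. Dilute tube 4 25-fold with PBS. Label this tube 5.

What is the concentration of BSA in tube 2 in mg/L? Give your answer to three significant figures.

Step 1: 2.5 mL + 5 mL = 7.5 mL total → factor 7.5/2.5 = 3
Step 2: 2 mL brought to 4 mL → factor 4/2 = 2
Dilution factor through tube 2 = 3 × 2 = 6
[tube 2] = 5.00 μg/mL / 6 = 0.8333 μg/mL = 0.833 mg/L

0.833 mg/L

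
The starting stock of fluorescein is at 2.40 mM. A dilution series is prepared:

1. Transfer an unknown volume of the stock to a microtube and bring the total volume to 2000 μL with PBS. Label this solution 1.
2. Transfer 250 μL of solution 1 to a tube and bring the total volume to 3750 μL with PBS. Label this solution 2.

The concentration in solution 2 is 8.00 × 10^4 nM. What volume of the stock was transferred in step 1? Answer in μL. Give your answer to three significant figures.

1.00 × 10^3 μL

Step 1: v brought to 2000 μL → factor = 2000 μL/v
Step 2: 250 μL brought to 3750 μL → factor 3750/250 = 15
Product of known-step factors = 15
Overall factor = 2.40 mM / (8.00 × 10^4 nM) = 30
Step-1 factor = 30 / 15 = 2
v = 2000 μL / 2 = 1.00 × 10^3 μL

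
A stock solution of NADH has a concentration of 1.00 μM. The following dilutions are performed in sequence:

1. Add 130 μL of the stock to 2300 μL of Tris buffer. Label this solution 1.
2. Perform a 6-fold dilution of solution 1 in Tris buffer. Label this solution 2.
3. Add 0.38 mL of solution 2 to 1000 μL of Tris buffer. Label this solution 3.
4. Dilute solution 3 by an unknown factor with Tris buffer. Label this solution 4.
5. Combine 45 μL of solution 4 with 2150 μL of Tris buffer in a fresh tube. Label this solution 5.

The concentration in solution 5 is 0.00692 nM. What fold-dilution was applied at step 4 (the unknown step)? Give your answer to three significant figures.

7.27-fold

Step 1: 130 μL + 2300 μL = 2430 μL total → factor 2430/130 = 18.692
Step 2: 6-fold → factor 6
Step 3: 0.38 mL + 1000 μL = 1.38 mL total → factor 1.38/0.38 = 3.6316
Step 4: unknown factor x
Step 5: 45 μL + 2150 μL = 2195 μL total → factor 2195/45 = 48.778
Product of known-step factors = 19867
Overall factor = 1.00 μM / (0.00692 nM) = 1.4451 × 10^5
x = 1.4451 × 10^5 / 19867 = 7.27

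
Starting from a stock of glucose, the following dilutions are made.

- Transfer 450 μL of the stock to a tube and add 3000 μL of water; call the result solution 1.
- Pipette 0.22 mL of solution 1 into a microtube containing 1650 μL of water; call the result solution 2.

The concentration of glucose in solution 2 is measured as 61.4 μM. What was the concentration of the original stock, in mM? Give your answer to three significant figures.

4.00 mM

Step 1: 450 μL + 3000 μL = 3450 μL total → factor 3450/450 = 7.6667
Step 2: 0.22 mL + 1650 μL = 1.87 mL total → factor 1.87/0.22 = 8.5
Overall dilution factor = 7.6667 × 8.5 = 65.167
Stock = 61.4 μM × 65.167 = 4001 μM = 4.00 mM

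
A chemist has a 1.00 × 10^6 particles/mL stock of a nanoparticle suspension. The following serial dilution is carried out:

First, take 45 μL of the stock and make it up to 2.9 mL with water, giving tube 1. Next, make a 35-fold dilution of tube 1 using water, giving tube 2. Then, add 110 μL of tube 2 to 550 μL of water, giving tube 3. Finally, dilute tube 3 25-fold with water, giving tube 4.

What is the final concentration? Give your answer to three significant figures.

2.96 particles/mL

Step 1: 45 μL brought to 2.9 mL → factor 2900/45 = 64.444
Step 2: 35-fold → factor 35
Step 3: 110 μL + 550 μL = 660 μL total → factor 660/110 = 6
Step 4: 25-fold → factor 25
Overall dilution factor = 64.444 × 35 × 6 × 25 = 3.3833 × 10^5
Final = 1.00 × 10^6 particles/mL / 3.3833 × 10^5 = 2.96 particles/mL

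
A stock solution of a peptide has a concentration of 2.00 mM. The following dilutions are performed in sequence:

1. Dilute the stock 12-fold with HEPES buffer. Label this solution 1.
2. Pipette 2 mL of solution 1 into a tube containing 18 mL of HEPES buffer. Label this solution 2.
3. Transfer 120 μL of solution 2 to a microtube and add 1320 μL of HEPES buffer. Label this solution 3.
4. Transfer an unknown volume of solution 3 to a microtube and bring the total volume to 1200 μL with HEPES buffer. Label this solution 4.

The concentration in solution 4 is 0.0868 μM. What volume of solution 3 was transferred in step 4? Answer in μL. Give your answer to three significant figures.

75.0 μL

Step 1: 12-fold → factor 12
Step 2: 2 mL + 18 mL = 20 mL total → factor 20/2 = 10
Step 3: 120 μL + 1320 μL = 1440 μL total → factor 1440/120 = 12
Step 4: v brought to 1200 μL → factor = 1200 μL/v
Product of known-step factors = 1440
Overall factor = 2.00 mM / (0.0868 μM) = 23041
Step-4 factor = 23041 / 1440 = 16.001
v = 1200 μL / 16.001 = 75.0 μL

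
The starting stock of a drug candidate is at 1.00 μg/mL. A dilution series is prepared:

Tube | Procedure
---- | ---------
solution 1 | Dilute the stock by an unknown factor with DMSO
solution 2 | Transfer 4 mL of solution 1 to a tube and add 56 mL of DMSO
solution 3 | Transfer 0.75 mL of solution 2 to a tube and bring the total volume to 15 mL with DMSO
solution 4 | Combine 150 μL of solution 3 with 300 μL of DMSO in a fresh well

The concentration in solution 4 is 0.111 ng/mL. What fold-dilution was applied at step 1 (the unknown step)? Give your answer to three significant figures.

Step 1: unknown factor x
Step 2: 4 mL + 56 mL = 60 mL total → factor 60/4 = 15
Step 3: 0.75 mL brought to 15 mL → factor 15/0.75 = 20
Step 4: 150 μL + 300 μL = 450 μL total → factor 450/150 = 3
Product of known-step factors = 900
Overall factor = 1.00 μg/mL / (0.111 ng/mL) = 9009
x = 9009 / 900 = 10.0

10.0-fold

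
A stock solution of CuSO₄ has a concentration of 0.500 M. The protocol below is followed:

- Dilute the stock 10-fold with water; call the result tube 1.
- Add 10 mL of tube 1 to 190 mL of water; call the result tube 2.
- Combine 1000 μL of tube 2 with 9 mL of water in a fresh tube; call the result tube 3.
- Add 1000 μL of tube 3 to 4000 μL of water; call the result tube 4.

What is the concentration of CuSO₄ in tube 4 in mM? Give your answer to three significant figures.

Step 1: 10-fold → factor 10
Step 2: 10 mL + 190 mL = 200 mL total → factor 200/10 = 20
Step 3: 1000 μL + 9 mL = 10000 μL total → factor 10000/1000 = 10
Step 4: 1000 μL + 4000 μL = 5000 μL total → factor 5000/1000 = 5
Overall dilution factor = 10 × 20 × 10 × 5 = 10000
Final = 0.500 M / 10000 = 5.000 × 10^-5 M = 0.0500 mM

0.0500 mM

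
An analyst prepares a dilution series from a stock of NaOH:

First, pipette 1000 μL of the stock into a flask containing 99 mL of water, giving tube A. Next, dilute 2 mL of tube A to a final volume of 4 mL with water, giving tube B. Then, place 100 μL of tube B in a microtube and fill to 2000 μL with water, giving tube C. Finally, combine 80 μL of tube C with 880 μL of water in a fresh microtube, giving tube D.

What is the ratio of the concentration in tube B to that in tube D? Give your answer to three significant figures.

240

Step 1: 1000 μL + 99 mL = 1 × 10^5 μL total → factor 1 × 10^5/1000 = 100
Step 2: 2 mL brought to 4 mL → factor 4/2 = 2
Step 3: 100 μL brought to 2000 μL → factor 2000/100 = 20
Step 4: 80 μL + 880 μL = 960 μL total → factor 960/80 = 12
Dilution factor to tube B = 200; to tube D = 48000
[tube B]/[tube D] = (factor to tube D)/(factor to tube B) = 48000/200 = 240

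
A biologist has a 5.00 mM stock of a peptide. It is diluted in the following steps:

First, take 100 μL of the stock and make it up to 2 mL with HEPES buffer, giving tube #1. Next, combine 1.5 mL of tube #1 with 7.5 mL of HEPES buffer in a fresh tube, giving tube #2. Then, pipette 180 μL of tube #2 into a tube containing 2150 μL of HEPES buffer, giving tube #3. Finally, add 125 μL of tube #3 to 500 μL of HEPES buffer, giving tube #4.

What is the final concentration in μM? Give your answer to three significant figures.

0.644 μM

Step 1: 100 μL brought to 2 mL → factor 2000/100 = 20
Step 2: 1.5 mL + 7.5 mL = 9 mL total → factor 9/1.5 = 6
Step 3: 180 μL + 2150 μL = 2330 μL total → factor 2330/180 = 12.944
Step 4: 125 μL + 500 μL = 625 μL total → factor 625/125 = 5
Overall dilution factor = 20 × 6 × 12.944 × 5 = 7766.7
Final = 5.00 mM / 7766.7 = 0.0006438 mM = 0.644 μM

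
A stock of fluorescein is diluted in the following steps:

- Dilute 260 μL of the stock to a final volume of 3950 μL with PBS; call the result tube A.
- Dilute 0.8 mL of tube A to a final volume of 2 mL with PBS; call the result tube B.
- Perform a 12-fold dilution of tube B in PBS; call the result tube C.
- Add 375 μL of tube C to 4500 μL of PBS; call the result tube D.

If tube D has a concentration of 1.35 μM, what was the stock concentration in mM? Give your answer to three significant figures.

8.00 mM

Step 1: 260 μL brought to 3950 μL → factor 3950/260 = 15.192
Step 2: 0.8 mL brought to 2 mL → factor 2/0.8 = 2.5
Step 3: 12-fold → factor 12
Step 4: 375 μL + 4500 μL = 4875 μL total → factor 4875/375 = 13
Overall dilution factor = 15.192 × 2.5 × 12 × 13 = 5925
Stock = 1.35 μM × 5925 = 7999 μM = 8.00 mM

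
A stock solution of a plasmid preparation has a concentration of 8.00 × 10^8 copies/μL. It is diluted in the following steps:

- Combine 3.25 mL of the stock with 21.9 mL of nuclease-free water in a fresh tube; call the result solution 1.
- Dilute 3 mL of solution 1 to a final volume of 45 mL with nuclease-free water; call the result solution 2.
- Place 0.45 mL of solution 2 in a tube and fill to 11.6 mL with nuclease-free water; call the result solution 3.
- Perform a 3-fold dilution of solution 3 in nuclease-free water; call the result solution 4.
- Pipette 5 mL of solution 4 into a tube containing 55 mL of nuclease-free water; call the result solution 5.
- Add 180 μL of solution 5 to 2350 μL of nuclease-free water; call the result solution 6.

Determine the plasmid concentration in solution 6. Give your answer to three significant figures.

Step 1: 3.25 mL + 21.9 mL = 25.15 mL total → factor 25.15/3.25 = 7.7385
Step 2: 3 mL brought to 45 mL → factor 45/3 = 15
Step 3: 0.45 mL brought to 11.6 mL → factor 11.6/0.45 = 25.778
Step 4: 3-fold → factor 3
Step 5: 5 mL + 55 mL = 60 mL total → factor 60/5 = 12
Step 6: 180 μL + 2350 μL = 2530 μL total → factor 2530/180 = 14.056
Overall dilution factor = 7.7385 × 15 × 25.778 × 3 × 12 × 14.056 = 1.5141 × 10^6
Final = 8.00 × 10^8 copies/μL / 1.5141 × 10^6 = 528 copies/μL

528 copies/μL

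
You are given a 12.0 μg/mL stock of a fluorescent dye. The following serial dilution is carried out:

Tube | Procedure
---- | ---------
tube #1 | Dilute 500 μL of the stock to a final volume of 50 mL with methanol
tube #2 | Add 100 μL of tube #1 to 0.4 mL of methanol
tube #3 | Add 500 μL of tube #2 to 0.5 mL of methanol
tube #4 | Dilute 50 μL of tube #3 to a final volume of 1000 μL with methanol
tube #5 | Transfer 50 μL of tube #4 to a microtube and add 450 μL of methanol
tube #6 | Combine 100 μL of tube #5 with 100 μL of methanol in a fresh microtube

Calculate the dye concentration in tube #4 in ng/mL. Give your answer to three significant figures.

0.600 ng/mL

Step 1: 500 μL brought to 50 mL → factor 50000/500 = 100
Step 2: 100 μL + 0.4 mL = 500 μL total → factor 500/100 = 5
Step 3: 500 μL + 0.5 mL = 1000 μL total → factor 1000/500 = 2
Step 4: 50 μL brought to 1000 μL → factor 1000/50 = 20
Dilution factor through tube #4 = 100 × 5 × 2 × 20 = 20000
[tube #4] = 12.0 μg/mL / 20000 = 0.0006000 μg/mL = 0.600 ng/mL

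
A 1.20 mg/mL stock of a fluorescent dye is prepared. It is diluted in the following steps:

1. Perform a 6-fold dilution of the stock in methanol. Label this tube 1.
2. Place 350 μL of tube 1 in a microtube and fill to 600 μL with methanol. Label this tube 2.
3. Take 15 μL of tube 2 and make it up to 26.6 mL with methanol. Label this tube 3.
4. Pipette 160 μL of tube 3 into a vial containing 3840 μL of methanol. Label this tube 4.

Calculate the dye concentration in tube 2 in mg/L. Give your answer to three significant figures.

Step 1: 6-fold → factor 6
Step 2: 350 μL brought to 600 μL → factor 600/350 = 1.7143
Dilution factor through tube 2 = 6 × 1.7143 = 10.286
[tube 2] = 1.20 mg/mL / 10.286 = 0.1167 mg/mL = 117 mg/L

117 mg/L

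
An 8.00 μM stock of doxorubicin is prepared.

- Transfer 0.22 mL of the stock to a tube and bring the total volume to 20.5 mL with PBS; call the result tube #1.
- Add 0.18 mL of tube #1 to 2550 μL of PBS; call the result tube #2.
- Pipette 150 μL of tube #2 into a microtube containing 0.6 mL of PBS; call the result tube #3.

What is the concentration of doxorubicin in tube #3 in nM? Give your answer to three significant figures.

1.13 nM

Step 1: 0.22 mL brought to 20.5 mL → factor 20.5/0.22 = 93.182
Step 2: 0.18 mL + 2550 μL = 2.73 mL total → factor 2.73/0.18 = 15.167
Step 3: 150 μL + 0.6 mL = 750 μL total → factor 750/150 = 5
Overall dilution factor = 93.182 × 15.167 × 5 = 7066.3
Final = 8.00 μM / 7066.3 = 0.001132 μM = 1.13 nM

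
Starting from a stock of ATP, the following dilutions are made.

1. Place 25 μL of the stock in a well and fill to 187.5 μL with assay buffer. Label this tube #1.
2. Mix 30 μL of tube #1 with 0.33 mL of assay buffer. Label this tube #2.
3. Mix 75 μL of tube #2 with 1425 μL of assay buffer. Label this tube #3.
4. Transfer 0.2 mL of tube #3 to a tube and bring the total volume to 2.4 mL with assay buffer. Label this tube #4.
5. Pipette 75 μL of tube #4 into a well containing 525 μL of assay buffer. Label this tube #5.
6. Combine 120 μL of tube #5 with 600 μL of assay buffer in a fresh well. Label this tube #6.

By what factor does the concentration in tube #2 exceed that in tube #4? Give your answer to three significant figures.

240

Step 1: 25 μL brought to 187.5 μL → factor 187.5/25 = 7.5
Step 2: 30 μL + 0.33 mL = 360 μL total → factor 360/30 = 12
Step 3: 75 μL + 1425 μL = 1500 μL total → factor 1500/75 = 20
Step 4: 0.2 mL brought to 2.4 mL → factor 2.4/0.2 = 12
Dilution factor to tube #2 = 90; to tube #4 = 21600
[tube #2]/[tube #4] = (factor to tube #4)/(factor to tube #2) = 21600/90 = 240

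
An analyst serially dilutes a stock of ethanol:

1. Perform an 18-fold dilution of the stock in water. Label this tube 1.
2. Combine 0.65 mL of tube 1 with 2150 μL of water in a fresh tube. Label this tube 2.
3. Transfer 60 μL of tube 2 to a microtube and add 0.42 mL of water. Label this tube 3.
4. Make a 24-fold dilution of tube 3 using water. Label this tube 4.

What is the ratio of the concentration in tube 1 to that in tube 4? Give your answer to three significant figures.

Step 1: 18-fold → factor 18
Step 2: 0.65 mL + 2150 μL = 2.8 mL total → factor 2.8/0.65 = 4.3077
Step 3: 60 μL + 0.42 mL = 480 μL total → factor 480/60 = 8
Step 4: 24-fold → factor 24
Dilution factor to tube 1 = 18; to tube 4 = 14887
[tube 1]/[tube 4] = (factor to tube 4)/(factor to tube 1) = 14887/18 = 827

827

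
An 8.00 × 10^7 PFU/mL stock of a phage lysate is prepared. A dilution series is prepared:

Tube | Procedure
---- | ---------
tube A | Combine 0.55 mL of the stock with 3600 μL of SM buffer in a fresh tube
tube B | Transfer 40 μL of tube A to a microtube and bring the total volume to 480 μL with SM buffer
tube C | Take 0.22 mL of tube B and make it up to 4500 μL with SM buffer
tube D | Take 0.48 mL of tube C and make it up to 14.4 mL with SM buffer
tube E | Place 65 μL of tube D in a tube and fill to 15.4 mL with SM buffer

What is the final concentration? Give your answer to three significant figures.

Step 1: 0.55 mL + 3600 μL = 4.15 mL total → factor 4.15/0.55 = 7.5455
Step 2: 40 μL brought to 480 μL → factor 480/40 = 12
Step 3: 0.22 mL brought to 4500 μL → factor 4.5/0.22 = 20.455
Step 4: 0.48 mL brought to 14.4 mL → factor 14.4/0.48 = 30
Step 5: 65 μL brought to 15.4 mL → factor 15400/65 = 236.92
Overall dilution factor = 7.5455 × 12 × 20.455 × 30 × 236.92 = 1.3164 × 10^7
Final = 8.00 × 10^7 PFU/mL / 1.3164 × 10^7 = 6.08 PFU/mL

6.08 PFU/mL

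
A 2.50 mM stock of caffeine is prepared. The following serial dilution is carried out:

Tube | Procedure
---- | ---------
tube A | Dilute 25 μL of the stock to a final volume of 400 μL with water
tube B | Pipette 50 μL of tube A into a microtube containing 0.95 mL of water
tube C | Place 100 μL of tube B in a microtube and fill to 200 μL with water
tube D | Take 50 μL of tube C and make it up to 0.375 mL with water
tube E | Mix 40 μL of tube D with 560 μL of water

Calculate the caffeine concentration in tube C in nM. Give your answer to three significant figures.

Step 1: 25 μL brought to 400 μL → factor 400/25 = 16
Step 2: 50 μL + 0.95 mL = 1000 μL total → factor 1000/50 = 20
Step 3: 100 μL brought to 200 μL → factor 200/100 = 2
Dilution factor through tube C = 16 × 20 × 2 = 640
[tube C] = 2.50 mM / 640 = 0.003906 mM = 3.91 × 10^3 nM

3.91 × 10^3 nM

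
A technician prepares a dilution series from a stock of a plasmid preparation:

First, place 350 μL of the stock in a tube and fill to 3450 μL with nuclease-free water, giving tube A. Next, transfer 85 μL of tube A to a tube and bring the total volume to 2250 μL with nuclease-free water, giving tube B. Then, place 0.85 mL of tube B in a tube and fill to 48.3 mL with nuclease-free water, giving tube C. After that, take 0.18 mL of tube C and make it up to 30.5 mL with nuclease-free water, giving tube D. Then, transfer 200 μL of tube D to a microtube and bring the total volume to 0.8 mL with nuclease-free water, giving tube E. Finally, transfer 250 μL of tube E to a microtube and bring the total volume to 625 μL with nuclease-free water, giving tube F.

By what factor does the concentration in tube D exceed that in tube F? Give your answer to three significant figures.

10.0

Step 1: 350 μL brought to 3450 μL → factor 3450/350 = 9.8571
Step 2: 85 μL brought to 2250 μL → factor 2250/85 = 26.471
Step 3: 0.85 mL brought to 48.3 mL → factor 48.3/0.85 = 56.824
Step 4: 0.18 mL brought to 30.5 mL → factor 30.5/0.18 = 169.44
Step 5: 200 μL brought to 0.8 mL → factor 800/200 = 4
Step 6: 250 μL brought to 625 μL → factor 625/250 = 2.5
Dilution factor to tube D = 2.5123 × 10^6; to tube F = 2.5123 × 10^7
[tube D]/[tube F] = (factor to tube F)/(factor to tube D) = 2.5123 × 10^7/2.5123 × 10^6 = 10.0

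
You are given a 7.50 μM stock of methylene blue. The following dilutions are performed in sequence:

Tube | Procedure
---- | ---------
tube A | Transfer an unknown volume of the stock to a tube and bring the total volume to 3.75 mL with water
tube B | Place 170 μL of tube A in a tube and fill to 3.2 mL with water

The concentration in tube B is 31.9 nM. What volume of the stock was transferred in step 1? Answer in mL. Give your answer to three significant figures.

0.300 mL

Step 1: v brought to 3.75 mL → factor = 3.75 mL/v
Step 2: 170 μL brought to 3.2 mL → factor 3200/170 = 18.824
Product of known-step factors = 18.824
Overall factor = 7.50 μM / (31.9 nM) = 235.11
Step-1 factor = 235.11 / 18.824 = 12.49
v = 3.75 mL / 12.49 = 0.300 mL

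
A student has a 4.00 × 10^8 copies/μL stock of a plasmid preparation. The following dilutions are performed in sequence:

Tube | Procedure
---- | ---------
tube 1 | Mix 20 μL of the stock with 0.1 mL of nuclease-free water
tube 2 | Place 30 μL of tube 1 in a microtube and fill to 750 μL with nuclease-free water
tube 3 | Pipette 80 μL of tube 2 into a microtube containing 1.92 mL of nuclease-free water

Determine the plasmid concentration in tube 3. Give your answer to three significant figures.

Step 1: 20 μL + 0.1 mL = 120 μL total → factor 120/20 = 6
Step 2: 30 μL brought to 750 μL → factor 750/30 = 25
Step 3: 80 μL + 1.92 mL = 2000 μL total → factor 2000/80 = 25
Overall dilution factor = 6 × 25 × 25 = 3750
Final = 4.00 × 10^8 copies/μL / 3750 = 1.07 × 10^5 copies/μL

1.07 × 10^5 copies/μL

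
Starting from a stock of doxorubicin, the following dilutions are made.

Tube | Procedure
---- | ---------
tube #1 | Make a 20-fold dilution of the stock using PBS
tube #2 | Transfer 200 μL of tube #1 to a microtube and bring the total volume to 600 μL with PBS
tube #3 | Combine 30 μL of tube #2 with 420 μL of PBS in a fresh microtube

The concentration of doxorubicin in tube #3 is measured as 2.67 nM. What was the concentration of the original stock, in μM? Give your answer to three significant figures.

2.40 μM

Step 1: 20-fold → factor 20
Step 2: 200 μL brought to 600 μL → factor 600/200 = 3
Step 3: 30 μL + 420 μL = 450 μL total → factor 450/30 = 15
Overall dilution factor = 20 × 3 × 15 = 900
Stock = 2.67 nM × 900 = 2403 nM = 2.40 μM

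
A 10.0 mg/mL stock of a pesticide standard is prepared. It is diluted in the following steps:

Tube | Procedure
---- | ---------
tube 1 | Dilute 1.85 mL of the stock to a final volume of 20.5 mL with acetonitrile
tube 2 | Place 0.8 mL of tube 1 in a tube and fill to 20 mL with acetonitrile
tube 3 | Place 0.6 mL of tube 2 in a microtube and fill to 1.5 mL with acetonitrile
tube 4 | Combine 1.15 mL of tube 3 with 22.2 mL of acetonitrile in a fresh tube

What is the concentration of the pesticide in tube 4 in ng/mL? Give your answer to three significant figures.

Step 1: 1.85 mL brought to 20.5 mL → factor 20.5/1.85 = 11.081
Step 2: 0.8 mL brought to 20 mL → factor 20/0.8 = 25
Step 3: 0.6 mL brought to 1.5 mL → factor 1.5/0.6 = 2.5
Step 4: 1.15 mL + 22.2 mL = 23.35 mL total → factor 23.35/1.15 = 20.304
Overall dilution factor = 11.081 × 25 × 2.5 × 20.304 = 14062
Final = 10.0 mg/mL / 14062 = 0.0007111 mg/mL = 711 ng/mL

711 ng/mL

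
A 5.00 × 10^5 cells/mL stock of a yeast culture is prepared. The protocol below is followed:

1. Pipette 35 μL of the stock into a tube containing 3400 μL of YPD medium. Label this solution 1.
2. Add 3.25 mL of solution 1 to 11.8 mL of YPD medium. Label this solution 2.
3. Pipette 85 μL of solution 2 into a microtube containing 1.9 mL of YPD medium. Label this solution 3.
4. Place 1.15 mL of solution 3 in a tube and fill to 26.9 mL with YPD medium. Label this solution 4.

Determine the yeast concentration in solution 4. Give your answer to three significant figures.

Step 1: 35 μL + 3400 μL = 3435 μL total → factor 3435/35 = 98.143
Step 2: 3.25 mL + 11.8 mL = 15.05 mL total → factor 15.05/3.25 = 4.6308
Step 3: 85 μL + 1.9 mL = 1985 μL total → factor 1985/85 = 23.353
Step 4: 1.15 mL brought to 26.9 mL → factor 26.9/1.15 = 23.391
Overall dilution factor = 98.143 × 4.6308 × 23.353 × 23.391 = 2.4826 × 10^5
Final = 5.00 × 10^5 cells/mL / 2.4826 × 10^5 = 2.01 cells/mL

2.01 cells/mL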